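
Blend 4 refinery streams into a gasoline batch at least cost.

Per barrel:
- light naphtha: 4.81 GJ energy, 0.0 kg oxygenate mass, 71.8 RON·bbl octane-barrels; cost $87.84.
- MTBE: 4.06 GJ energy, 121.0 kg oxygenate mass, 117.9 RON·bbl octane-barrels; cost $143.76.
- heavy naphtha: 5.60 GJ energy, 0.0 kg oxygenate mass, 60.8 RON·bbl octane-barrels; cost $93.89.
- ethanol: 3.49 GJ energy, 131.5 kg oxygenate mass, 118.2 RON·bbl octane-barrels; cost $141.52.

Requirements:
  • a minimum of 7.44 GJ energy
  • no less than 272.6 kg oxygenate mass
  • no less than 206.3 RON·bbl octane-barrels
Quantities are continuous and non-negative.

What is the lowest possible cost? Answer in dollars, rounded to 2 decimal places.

Set it up as a linear program. Let x1 = barrels of light naphtha, x2 = barrels of MTBE, x3 = barrels of heavy naphtha, x4 = barrels of ethanol.
Minimize 87.84x1 + 143.76x2 + 93.89x3 + 141.52x4 s.t.:
  4.81x1 + 4.06x2 + 5.6x3 + 3.49x4 ≥ 7.44   (energy)
  121x2 + 131.5x4 ≥ 272.6   (oxygenate mass)
  71.8x1 + 117.9x2 + 60.8x3 + 118.2x4 ≥ 206.3   (octane-barrels)
  x1, x2, x3, x4 ≥ 0.
At the optimum only MTBE, ethanol are positive (light naphtha, heavy naphtha = 0). Binding constraints: energy and oxygenate mass.
Optimal quantities: MTBE = 0.24181 barrels, ethanol = 1.8505 barrels.
Total cost: 143.76·0.24181 + 141.52·1.8505 = 296.6454.

$296.65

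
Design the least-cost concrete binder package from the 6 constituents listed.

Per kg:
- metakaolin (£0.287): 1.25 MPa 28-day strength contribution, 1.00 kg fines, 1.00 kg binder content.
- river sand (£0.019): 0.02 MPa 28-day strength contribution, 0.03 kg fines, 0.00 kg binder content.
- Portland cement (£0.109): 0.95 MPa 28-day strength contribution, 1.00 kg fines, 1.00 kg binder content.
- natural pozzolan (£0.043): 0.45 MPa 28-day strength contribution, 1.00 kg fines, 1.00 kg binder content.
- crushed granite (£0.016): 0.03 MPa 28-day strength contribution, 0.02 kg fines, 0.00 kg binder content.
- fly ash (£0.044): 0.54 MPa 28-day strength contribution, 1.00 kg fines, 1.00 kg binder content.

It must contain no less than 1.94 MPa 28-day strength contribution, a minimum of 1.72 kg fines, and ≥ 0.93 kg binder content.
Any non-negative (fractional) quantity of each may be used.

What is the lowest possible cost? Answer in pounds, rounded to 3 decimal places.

£0.158

Set it up as a linear program. Let x1 = kg of metakaolin, x2 = kg of river sand, x3 = kg of Portland cement, x4 = kg of natural pozzolan, x5 = kg of crushed granite, x6 = kg of fly ash.
Minimize 0.287x1 + 0.019x2 + 0.109x3 + 0.043x4 + 0.016x5 + 0.044x6 s.t.:
  1.25x1 + 0.02x2 + 0.95x3 + 0.45x4 + 0.03x5 + 0.54x6 ≥ 1.94   (28-day strength contribution)
  1x1 + 0.03x2 + 1x3 + 1x4 + 0.02x5 + 1x6 ≥ 1.72   (fines)
  1x1 + 1x3 + 1x4 + 1x6 ≥ 0.93   (binder content)
  x1, x2, x3, x4, x5, x6 ≥ 0.
At the optimum only fly ash is positive (metakaolin, river sand, Portland cement, natural pozzolan, crushed granite = 0). The 28-day strength contribution requirement is met with equality.
So fly ash = 3.593 kg.
Objective = 0.044·3.593 = 0.15809.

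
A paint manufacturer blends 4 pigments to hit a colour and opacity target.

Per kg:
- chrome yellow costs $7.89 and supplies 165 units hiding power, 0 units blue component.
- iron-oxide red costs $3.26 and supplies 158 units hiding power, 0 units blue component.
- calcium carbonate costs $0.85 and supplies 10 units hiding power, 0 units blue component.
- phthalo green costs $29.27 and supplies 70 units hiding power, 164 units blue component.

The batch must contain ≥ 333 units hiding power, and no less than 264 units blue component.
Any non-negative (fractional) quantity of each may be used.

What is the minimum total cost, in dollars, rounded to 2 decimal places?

Let x1 = kg of chrome yellow, x2 = kg of iron-oxide red, x3 = kg of calcium carbonate, x4 = kg of phthalo green.
Minimize 7.89x1 + 3.26x2 + 0.85x3 + 29.27x4 s.t.:
  165x1 + 158x2 + 10x3 + 70x4 ≥ 333   (hiding power)
  164x4 ≥ 264   (blue component)
  x1, x2, x3, x4 ≥ 0.
The minimum-cost mix takes nothing from chrome yellow, calcium carbonate — only iron-oxide red, phthalo green. There the hiding power and blue component constraints are tight.
Solving gives x2 = 1.3944, x4 = 1.6098.
Total cost: 3.26·1.3944 + 29.27·1.6098 = 51.6646.

$51.66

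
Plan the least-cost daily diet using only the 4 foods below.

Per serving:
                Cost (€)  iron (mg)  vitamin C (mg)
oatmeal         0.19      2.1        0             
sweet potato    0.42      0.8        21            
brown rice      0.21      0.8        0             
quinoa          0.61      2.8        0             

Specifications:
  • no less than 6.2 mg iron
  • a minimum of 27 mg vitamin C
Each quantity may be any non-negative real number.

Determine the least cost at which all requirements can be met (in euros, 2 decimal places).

€1.01

Let x1 = servings of oatmeal, x2 = servings of sweet potato, x3 = servings of brown rice, x4 = servings of quinoa.
Minimize 0.19x1 + 0.42x2 + 0.21x3 + 0.61x4 with:
  2.1x1 + 0.8x2 + 0.8x3 + 2.8x4 ≥ 6.2   (iron)
  21x2 ≥ 27   (vitamin C)
  x1, x2, x3, x4 ≥ 0.
The minimum-cost mix takes nothing from brown rice, quinoa — only oatmeal, sweet potato. The iron and vitamin C requirements are met with equality.
Solving gives x1 = 2.463, x2 = 1.286.
Objective = 0.19·2.463 + 0.42·1.286 = 1.0081.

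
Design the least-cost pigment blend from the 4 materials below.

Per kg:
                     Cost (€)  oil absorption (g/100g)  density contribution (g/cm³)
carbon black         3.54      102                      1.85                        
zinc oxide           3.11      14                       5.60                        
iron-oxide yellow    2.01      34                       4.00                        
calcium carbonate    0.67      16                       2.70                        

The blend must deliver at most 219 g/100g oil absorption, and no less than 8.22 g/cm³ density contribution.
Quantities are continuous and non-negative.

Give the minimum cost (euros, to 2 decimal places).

€2.04

Let x1 = kg of carbon black, x2 = kg of zinc oxide, x3 = kg of iron-oxide yellow, x4 = kg of calcium carbonate.
Minimise 3.54x1 + 3.11x2 + 2.01x3 + 0.67x4 subject to:
  102x1 + 14x2 + 34x3 + 16x4 ≤ 219   (oil absorption)
  1.85x1 + 5.6x2 + 4x3 + 2.7x4 ≥ 8.22   (density contribution)
  x1, x2, x3, x4 ≥ 0.
The cheapest feasible vertex uses only calcium carbonate; carbon black, zinc oxide, iron-oxide yellow are not used. The density contribution requirement is met with equality.
Optimal quantities: calcium carbonate = 3.044 kg.
Cost = 0.67·3.044 = 2.0395.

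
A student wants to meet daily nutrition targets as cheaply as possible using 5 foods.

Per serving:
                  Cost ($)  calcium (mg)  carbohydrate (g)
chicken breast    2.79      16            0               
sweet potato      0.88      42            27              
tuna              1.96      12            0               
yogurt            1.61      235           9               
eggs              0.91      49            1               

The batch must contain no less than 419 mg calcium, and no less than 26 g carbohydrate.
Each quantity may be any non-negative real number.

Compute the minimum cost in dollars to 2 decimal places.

Set it up as a linear program. Let x1 = servings of chicken breast, x2 = servings of sweet potato, x3 = servings of tuna, x4 = servings of yogurt, x5 = servings of eggs.
Minimize 2.79x1 + 0.88x2 + 1.96x3 + 1.61x4 + 0.91x5 with:
  16x1 + 42x2 + 12x3 + 235x4 + 49x5 ≥ 419   (calcium)
  27x2 + 9x4 + 1x5 ≥ 26   (carbohydrate)
  x1, x2, x3, x4, x5 ≥ 0.
At the optimum only sweet potato, yogurt are positive (chicken breast, tuna, eggs = 0). There the calcium and carbohydrate constraints are tight.
So sweet potato = 0.392 servings, yogurt = 1.713 servings.
Cost = 0.88·0.392 + 1.61·1.713 = 3.1029.

$3.10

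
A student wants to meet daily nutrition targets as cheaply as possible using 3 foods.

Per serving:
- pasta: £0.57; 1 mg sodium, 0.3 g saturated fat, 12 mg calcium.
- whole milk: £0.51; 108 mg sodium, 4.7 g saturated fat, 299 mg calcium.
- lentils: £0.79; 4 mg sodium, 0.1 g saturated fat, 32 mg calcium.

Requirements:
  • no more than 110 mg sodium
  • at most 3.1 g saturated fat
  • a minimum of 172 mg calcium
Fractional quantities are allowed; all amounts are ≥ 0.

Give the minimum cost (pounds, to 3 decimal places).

This is a linear program. Let x1 = servings of pasta, x2 = servings of whole milk, x3 = servings of lentils.
Minimise 0.57x1 + 0.51x2 + 0.79x3 subject to:
  1x1 + 108x2 + 4x3 ≤ 110   (sodium)
  0.3x1 + 4.7x2 + 0.1x3 ≤ 3.1   (saturated fat)
  12x1 + 299x2 + 32x3 ≥ 172   (calcium)
  x1, x2, x3 ≥ 0.
The minimum-cost mix takes nothing from pasta, lentils — only whole milk. Binding constraint: calcium.
So whole milk = 0.5753 servings.
Hence cost = 0.51·0.5753 = £0.29340.

£0.293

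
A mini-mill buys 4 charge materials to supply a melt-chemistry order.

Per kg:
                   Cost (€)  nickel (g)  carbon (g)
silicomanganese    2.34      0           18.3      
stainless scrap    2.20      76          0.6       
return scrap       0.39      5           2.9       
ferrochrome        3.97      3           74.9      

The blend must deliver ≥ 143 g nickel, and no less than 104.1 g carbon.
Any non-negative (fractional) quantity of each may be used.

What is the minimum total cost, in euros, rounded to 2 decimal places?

Treat it as an LP. Let x1 = kg of silicomanganese, x2 = kg of stainless scrap, x3 = kg of return scrap, x4 = kg of ferrochrome.
Minimise 2.34x1 + 2.2x2 + 0.39x3 + 3.97x4 with:
  76x2 + 5x3 + 3x4 ≥ 143   (nickel)
  18.3x1 + 0.6x2 + 2.9x3 + 74.9x4 ≥ 104.1   (carbon)
  x1, x2, x3, x4 ≥ 0.
The optimal basis is {stainless scrap, ferrochrome}; silicomanganese, return scrap drop out. Binding constraints: nickel and carbon.
Optimal quantities: stainless scrap = 1.827 kg, ferrochrome = 1.375 kg.
Total cost: 2.2·1.827 + 3.97·1.375 = 9.4782.

€9.48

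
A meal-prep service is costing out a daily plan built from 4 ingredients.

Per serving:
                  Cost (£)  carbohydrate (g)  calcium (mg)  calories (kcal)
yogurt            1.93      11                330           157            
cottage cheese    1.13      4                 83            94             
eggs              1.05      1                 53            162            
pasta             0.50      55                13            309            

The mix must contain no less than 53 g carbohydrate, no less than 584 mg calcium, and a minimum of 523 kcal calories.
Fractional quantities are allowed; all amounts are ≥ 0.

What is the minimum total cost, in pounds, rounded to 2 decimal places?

Let x1 = servings of yogurt, x2 = servings of cottage cheese, x3 = servings of eggs, x4 = servings of pasta.
Minimise 1.93x1 + 1.13x2 + 1.05x3 + 0.5x4 subject to:
  11x1 + 4x2 + 1x3 + 55x4 ≥ 53   (carbohydrate)
  330x1 + 83x2 + 53x3 + 13x4 ≥ 584   (calcium)
  157x1 + 94x2 + 162x3 + 309x4 ≥ 523   (calories)
  x1, x2, x3, x4 ≥ 0.
The minimum-cost mix takes nothing from cottage cheese, eggs — only yogurt, pasta. Binding constraints: calcium and calories.
So yogurt = 1.738 servings, pasta = 0.8096 servings.
Hence cost = 1.93·1.738 + 0.5·0.8096 = £3.7591.

£3.76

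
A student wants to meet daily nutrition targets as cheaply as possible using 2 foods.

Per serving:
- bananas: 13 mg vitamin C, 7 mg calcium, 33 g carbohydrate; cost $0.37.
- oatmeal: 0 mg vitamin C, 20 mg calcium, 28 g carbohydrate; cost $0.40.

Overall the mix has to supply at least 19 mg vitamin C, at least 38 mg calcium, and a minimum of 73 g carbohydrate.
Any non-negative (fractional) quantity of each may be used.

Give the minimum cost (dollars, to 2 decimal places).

$1.10

Treat it as an LP. Let x1 = servings of bananas, x2 = servings of oatmeal.
min 0.37x1 + 0.4x2 subject to:
  13x1 ≥ 19   (vitamin C)
  7x1 + 20x2 ≥ 38   (calcium)
  33x1 + 28x2 ≥ 73   (carbohydrate)
  x1, x2 ≥ 0.
Both inputs are positive at the optimum. The vitamin C and calcium requirements are met with equality.
Solving gives x1 = 1.462, x2 = 1.388.
Objective = 0.37·1.462 + 0.4·1.388 = 1.0961.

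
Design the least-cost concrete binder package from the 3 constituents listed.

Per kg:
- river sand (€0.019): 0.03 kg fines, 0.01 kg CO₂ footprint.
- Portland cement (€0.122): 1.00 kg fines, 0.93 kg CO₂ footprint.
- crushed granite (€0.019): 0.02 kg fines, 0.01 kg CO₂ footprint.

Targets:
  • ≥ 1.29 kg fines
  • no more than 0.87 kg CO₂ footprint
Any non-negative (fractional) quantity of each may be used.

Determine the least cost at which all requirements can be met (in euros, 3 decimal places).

Set it up as a linear program. Let x1 = kg of river sand, x2 = kg of Portland cement, x3 = kg of crushed granite.
Minimize 0.019x1 + 0.122x2 + 0.019x3 subject to:
  0.03x1 + 1x2 + 0.02x3 ≥ 1.29   (fines)
  0.01x1 + 0.93x2 + 0.01x3 ≤ 0.87   (CO₂ footprint)
  x1, x2, x3 ≥ 0.
At the optimum only river sand, Portland cement are positive (crushed granite = 0). There the fines and CO₂ footprint constraints are tight.
So river sand = 18.42 kg, Portland cement = 0.7374 kg.
Total cost: 0.019·18.42 + 0.122·0.7374 = 0.43994.

€0.440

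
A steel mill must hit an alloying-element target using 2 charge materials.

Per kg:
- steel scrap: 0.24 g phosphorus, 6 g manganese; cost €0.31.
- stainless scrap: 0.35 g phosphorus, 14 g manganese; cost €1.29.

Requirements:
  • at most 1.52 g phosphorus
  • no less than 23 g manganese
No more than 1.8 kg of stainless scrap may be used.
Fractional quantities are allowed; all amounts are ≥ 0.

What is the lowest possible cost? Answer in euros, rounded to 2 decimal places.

Let x1 = kg of steel scrap, x2 = kg of stainless scrap.
Minimize 0.31x1 + 1.29x2 with:
  0.24x1 + 0.35x2 ≤ 1.52   (phosphorus)
  6x1 + 14x2 ≥ 23   (manganese)
  x2 ≤ 1.8
  x1, x2 ≥ 0.
The minimum-cost mix takes nothing from stainless scrap — only steel scrap. Binding constraint: manganese.
So steel scrap = 3.833 kg.
Hence cost = 0.31·3.833 = €1.1882.

€1.19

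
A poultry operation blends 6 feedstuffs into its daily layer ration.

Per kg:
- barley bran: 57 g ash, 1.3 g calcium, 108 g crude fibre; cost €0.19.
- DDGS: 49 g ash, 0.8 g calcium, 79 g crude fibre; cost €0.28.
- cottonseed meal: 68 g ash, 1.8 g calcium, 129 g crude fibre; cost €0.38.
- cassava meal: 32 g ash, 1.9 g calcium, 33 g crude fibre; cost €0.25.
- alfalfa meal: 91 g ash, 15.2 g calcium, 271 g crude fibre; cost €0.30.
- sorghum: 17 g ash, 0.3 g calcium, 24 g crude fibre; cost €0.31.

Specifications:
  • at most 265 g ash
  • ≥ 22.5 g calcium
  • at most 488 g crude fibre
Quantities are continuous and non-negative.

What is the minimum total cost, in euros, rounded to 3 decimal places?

€0.444

Set it up as a linear program. Let x1 = kg of barley bran, x2 = kg of DDGS, x3 = kg of cottonseed meal, x4 = kg of cassava meal, x5 = kg of alfalfa meal, x6 = kg of sorghum.
Minimise 0.19x1 + 0.28x2 + 0.38x3 + 0.25x4 + 0.3x5 + 0.31x6 subject to:
  57x1 + 49x2 + 68x3 + 32x4 + 91x5 + 17x6 ≤ 265   (ash)
  1.3x1 + 0.8x2 + 1.8x3 + 1.9x4 + 15.2x5 + 0.3x6 ≥ 22.5   (calcium)
  108x1 + 79x2 + 129x3 + 33x4 + 271x5 + 24x6 ≤ 488   (crude fibre)
  x1, x2, x3, x4, x5, x6 ≥ 0.
The cheapest feasible vertex uses only alfalfa meal; barley bran, DDGS, cottonseed meal, cassava meal, sorghum are not used. The calcium requirement is met with equality.
Solving gives x5 = 1.48.
Hence cost = 0.3·1.48 = €0.44400.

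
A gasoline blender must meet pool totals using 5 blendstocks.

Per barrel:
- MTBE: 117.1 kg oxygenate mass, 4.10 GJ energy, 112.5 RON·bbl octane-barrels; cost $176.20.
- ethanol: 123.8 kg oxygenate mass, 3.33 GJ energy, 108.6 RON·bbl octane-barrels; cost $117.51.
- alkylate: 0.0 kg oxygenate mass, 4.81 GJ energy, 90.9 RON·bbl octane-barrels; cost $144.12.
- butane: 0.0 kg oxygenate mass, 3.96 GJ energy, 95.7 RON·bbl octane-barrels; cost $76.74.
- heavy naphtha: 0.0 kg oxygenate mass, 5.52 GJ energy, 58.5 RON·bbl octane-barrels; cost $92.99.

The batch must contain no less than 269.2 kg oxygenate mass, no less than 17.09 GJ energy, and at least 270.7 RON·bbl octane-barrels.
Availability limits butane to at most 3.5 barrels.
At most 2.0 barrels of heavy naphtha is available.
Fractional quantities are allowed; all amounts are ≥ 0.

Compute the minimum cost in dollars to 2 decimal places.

$421.44

This is a linear program. Let x1 = barrels of MTBE, x2 = barrels of ethanol, x3 = barrels of alkylate, x4 = barrels of butane, x5 = barrels of heavy naphtha.
Minimize 176.2x1 + 117.51x2 + 144.12x3 + 76.74x4 + 92.99x5 subject to:
  117.1x1 + 123.8x2 ≥ 269.2   (oxygenate mass)
  4.1x1 + 3.33x2 + 4.81x3 + 3.96x4 + 5.52x5 ≥ 17.09   (energy)
  112.5x1 + 108.6x2 + 90.9x3 + 95.7x4 + 58.5x5 ≥ 270.7   (octane-barrels)
  x4 ≤ 3.5
  x5 ≤ 2
  x1, x2, x3, x4, x5 ≥ 0.
The cheapest feasible vertex uses only ethanol, heavy naphtha; MTBE, alkylate, butane are not used. Binding constraints: oxygenate mass and energy.
Solving gives x2 = 2.1745, x5 = 1.7842.
Cost = 117.51·2.1745 + 92.99·1.7842 = 421.4383.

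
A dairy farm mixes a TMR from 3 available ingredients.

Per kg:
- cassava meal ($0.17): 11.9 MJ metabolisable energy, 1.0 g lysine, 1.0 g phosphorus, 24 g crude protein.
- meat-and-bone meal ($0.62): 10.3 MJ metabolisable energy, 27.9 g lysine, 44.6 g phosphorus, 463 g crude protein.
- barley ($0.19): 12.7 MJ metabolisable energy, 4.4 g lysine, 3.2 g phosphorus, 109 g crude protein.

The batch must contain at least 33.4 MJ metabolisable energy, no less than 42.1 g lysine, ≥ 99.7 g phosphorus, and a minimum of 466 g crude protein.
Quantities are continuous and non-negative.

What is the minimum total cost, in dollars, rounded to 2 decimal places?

This is a linear program. Let x1 = kg of cassava meal, x2 = kg of meat-and-bone meal, x3 = kg of barley.
Minimise 0.17x1 + 0.62x2 + 0.19x3 subject to:
  11.9x1 + 10.3x2 + 12.7x3 ≥ 33.4   (metabolisable energy)
  1x1 + 27.9x2 + 4.4x3 ≥ 42.1   (lysine)
  1x1 + 44.6x2 + 3.2x3 ≥ 99.7   (phosphorus)
  24x1 + 463x2 + 109x3 ≥ 466   (crude protein)
  x1, x2, x3 ≥ 0.
At the optimum only meat-and-bone meal, barley are positive (cassava meal = 0). Binding constraints: metabolisable energy and phosphorus.
So meat-and-bone meal = 2.173 kg, barley = 0.8674 kg.
Total cost: 0.62·2.173 + 0.19·0.8674 = 1.5121.

$1.51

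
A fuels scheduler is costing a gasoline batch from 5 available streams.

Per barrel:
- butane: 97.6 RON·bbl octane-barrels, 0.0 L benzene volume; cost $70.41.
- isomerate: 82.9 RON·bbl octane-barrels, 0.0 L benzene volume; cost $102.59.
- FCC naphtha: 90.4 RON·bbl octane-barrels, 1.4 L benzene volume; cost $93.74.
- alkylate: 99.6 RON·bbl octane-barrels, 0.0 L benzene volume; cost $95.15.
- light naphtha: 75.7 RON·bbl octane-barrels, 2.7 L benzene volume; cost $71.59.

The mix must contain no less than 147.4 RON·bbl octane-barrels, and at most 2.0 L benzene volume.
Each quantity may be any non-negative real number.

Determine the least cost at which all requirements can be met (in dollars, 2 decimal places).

This is a linear program. Let x1 = barrels of butane, x2 = barrels of isomerate, x3 = barrels of FCC naphtha, x4 = barrels of alkylate, x5 = barrels of light naphtha.
Minimise 70.41x1 + 102.59x2 + 93.74x3 + 95.15x4 + 71.59x5 with:
  97.6x1 + 82.9x2 + 90.4x3 + 99.6x4 + 75.7x5 ≥ 147.4   (octane-barrels)
  1.4x3 + 2.7x5 ≤ 2   (benzene volume)
  x1, x2, x3, x4, x5 ≥ 0.
The cheapest feasible vertex uses only butane; isomerate, FCC naphtha, alkylate, light naphtha are not used. The octane-barrels requirement is met with equality.
Solving gives x1 = 1.51025.
Cost = 70.41·1.51025 = 106.3367.

$106.34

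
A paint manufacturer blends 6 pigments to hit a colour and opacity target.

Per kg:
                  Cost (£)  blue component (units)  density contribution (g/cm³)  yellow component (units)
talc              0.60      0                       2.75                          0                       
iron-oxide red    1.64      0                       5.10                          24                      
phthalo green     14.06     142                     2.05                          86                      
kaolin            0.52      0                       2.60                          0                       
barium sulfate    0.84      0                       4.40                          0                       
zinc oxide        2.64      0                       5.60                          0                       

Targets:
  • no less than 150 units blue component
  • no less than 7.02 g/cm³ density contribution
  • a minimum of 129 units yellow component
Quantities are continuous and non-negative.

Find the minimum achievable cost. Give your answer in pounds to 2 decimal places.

Let x1 = kg of talc, x2 = kg of iron-oxide red, x3 = kg of phthalo green, x4 = kg of kaolin, x5 = kg of barium sulfate, x6 = kg of zinc oxide.
min 0.6x1 + 1.64x2 + 14.06x3 + 0.52x4 + 0.84x5 + 2.64x6 with:
  142x3 ≥ 150   (blue component)
  2.75x1 + 5.1x2 + 2.05x3 + 2.6x4 + 4.4x5 + 5.6x6 ≥ 7.02   (density contribution)
  24x2 + 86x3 ≥ 129   (yellow component)
  x1, x2, x3, x4, x5, x6 ≥ 0.
The minimum-cost mix takes nothing from talc, kaolin, barium sulfate, zinc oxide — only iron-oxide red, phthalo green. The blue component and yellow component requirements are met with equality.
So iron-oxide red = 1.5898 kg, phthalo green = 1.0563 kg.
Total cost: 1.64·1.5898 + 14.06·1.0563 = 17.4589.

£17.46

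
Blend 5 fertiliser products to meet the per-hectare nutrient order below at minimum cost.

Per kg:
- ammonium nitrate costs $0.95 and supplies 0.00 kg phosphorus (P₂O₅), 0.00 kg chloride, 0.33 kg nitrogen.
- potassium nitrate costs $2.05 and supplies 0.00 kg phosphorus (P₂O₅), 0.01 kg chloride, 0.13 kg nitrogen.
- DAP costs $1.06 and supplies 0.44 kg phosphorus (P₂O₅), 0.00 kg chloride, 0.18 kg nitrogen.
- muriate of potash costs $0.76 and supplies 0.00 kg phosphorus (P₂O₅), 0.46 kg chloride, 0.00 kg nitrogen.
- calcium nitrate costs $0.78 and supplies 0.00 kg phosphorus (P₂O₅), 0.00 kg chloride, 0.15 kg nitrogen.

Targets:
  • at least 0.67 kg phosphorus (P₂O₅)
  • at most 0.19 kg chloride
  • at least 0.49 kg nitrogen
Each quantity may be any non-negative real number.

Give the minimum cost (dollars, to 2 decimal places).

This is a linear program. Let x1 = kg of ammonium nitrate, x2 = kg of potassium nitrate, x3 = kg of DAP, x4 = kg of muriate of potash, x5 = kg of calcium nitrate.
Minimize 0.95x1 + 2.05x2 + 1.06x3 + 0.76x4 + 0.78x5 subject to:
  0.44x3 ≥ 0.67   (phosphorus (P₂O₅))
  0.01x2 + 0.46x4 ≤ 0.19   (chloride)
  0.33x1 + 0.13x2 + 0.18x3 + 0.15x5 ≥ 0.49   (nitrogen)
  x1, x2, x3, x4, x5 ≥ 0.
The minimum-cost mix takes nothing from potassium nitrate, muriate of potash, calcium nitrate — only ammonium nitrate, DAP. There the phosphorus (P₂O₅) and nitrogen constraints are tight.
So ammonium nitrate = 0.6543 kg, DAP = 1.523 kg.
Objective = 0.95·0.6543 + 1.06·1.523 = 2.2360.

$2.24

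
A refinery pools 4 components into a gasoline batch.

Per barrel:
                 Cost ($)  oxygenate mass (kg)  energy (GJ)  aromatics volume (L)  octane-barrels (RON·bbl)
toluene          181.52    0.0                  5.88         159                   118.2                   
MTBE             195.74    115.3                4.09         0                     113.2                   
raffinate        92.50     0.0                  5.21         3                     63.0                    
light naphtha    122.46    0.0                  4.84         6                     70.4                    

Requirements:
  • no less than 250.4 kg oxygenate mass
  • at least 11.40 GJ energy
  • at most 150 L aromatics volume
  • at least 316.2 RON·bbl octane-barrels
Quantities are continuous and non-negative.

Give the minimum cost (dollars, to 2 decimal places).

$528.40

Treat it as an LP. Let x1 = barrels of toluene, x2 = barrels of MTBE, x3 = barrels of raffinate, x4 = barrels of light naphtha.
min 181.52x1 + 195.74x2 + 92.5x3 + 122.46x4 s.t.:
  115.3x2 ≥ 250.4   (oxygenate mass)
  5.88x1 + 4.09x2 + 5.21x3 + 4.84x4 ≥ 11.4   (energy)
  159x1 + 3x3 + 6x4 ≤ 150   (aromatics volume)
  118.2x1 + 113.2x2 + 63x3 + 70.4x4 ≥ 316.2   (octane-barrels)
  x1, x2, x3, x4 ≥ 0.
The minimum-cost mix takes nothing from toluene, light naphtha — only MTBE, raffinate. There the oxygenate mass and octane-barrels constraints are tight.
Solving gives x2 = 2.17173, x3 = 1.11684.
Objective = 195.74·2.17173 + 92.5·1.11684 = 528.4021.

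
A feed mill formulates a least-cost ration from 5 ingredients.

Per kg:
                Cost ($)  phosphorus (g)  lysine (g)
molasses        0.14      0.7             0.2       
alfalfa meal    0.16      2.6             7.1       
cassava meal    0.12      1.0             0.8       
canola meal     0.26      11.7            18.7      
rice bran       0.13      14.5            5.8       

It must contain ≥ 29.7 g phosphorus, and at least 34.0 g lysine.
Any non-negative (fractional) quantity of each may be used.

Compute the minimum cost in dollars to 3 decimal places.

Let x1 = kg of molasses, x2 = kg of alfalfa meal, x3 = kg of cassava meal, x4 = kg of canola meal, x5 = kg of rice bran.
Minimize 0.14x1 + 0.16x2 + 0.12x3 + 0.26x4 + 0.13x5 subject to:
  0.7x1 + 2.6x2 + 1x3 + 11.7x4 + 14.5x5 ≥ 29.7   (phosphorus)
  0.2x1 + 7.1x2 + 0.8x3 + 18.7x4 + 5.8x5 ≥ 34   (lysine)
  x1, x2, x3, x4, x5 ≥ 0.
The minimum-cost mix takes nothing from molasses, alfalfa meal, cassava meal — only canola meal, rice bran. Binding constraints: phosphorus and lysine.
Optimal quantities: canola meal = 1.578 kg, rice bran = 0.7752 kg.
Total cost: 0.26·1.578 + 0.13·0.7752 = 0.51106.

$0.511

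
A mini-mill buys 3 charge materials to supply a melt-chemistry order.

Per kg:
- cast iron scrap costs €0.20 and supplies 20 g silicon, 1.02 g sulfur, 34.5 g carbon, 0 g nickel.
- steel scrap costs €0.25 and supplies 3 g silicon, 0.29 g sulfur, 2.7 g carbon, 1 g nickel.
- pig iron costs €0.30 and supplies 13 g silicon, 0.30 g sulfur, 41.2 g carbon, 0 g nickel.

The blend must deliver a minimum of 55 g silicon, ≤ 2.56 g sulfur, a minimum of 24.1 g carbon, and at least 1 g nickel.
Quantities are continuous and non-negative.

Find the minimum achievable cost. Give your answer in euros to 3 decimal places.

€0.949

Let x1 = kg of cast iron scrap, x2 = kg of steel scrap, x3 = kg of pig iron.
Minimize 0.2x1 + 0.25x2 + 0.3x3 s.t.:
  20x1 + 3x2 + 13x3 ≥ 55   (silicon)
  1.02x1 + 0.29x2 + 0.3x3 ≤ 2.56   (sulfur)
  34.5x1 + 2.7x2 + 41.2x3 ≥ 24.1   (carbon)
  1x2 ≥ 1   (nickel)
  x1, x2, x3 ≥ 0.
All 3 inputs are positive at the optimum. Binding constraints: silicon, sulfur, nickel.
That vertex is x1 = 1.916, x2 = 1, x3 = 1.052.
Hence cost = 0.2·1.916 + 0.25·1 + 0.3·1.052 = €0.94880.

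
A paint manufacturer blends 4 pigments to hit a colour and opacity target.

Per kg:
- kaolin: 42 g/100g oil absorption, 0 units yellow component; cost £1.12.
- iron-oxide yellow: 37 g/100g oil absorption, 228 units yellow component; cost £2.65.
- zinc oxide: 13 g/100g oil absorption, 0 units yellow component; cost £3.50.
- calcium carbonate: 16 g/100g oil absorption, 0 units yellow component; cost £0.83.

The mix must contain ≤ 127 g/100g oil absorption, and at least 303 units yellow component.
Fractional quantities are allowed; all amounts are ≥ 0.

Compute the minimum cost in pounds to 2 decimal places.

£3.52

Treat it as an LP. Let x1 = kg of kaolin, x2 = kg of iron-oxide yellow, x3 = kg of zinc oxide, x4 = kg of calcium carbonate.
Minimise 1.12x1 + 2.65x2 + 3.5x3 + 0.83x4 with:
  42x1 + 37x2 + 13x3 + 16x4 ≤ 127   (oil absorption)
  228x2 ≥ 303   (yellow component)
  x1, x2, x3, x4 ≥ 0.
The minimum-cost mix takes nothing from kaolin, zinc oxide, calcium carbonate — only iron-oxide yellow. There the yellow component constraint is tight.
That vertex is x2 = 1.329.
Total cost: 2.65·1.329 = 3.5219.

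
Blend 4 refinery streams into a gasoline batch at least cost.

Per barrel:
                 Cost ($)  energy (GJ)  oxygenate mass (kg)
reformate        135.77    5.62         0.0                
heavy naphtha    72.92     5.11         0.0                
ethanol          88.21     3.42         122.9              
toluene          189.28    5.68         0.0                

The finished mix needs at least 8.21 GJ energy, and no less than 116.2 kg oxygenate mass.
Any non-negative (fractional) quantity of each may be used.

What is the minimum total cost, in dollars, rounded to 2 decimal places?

Let x1 = barrels of reformate, x2 = barrels of heavy naphtha, x3 = barrels of ethanol, x4 = barrels of toluene.
min 135.77x1 + 72.92x2 + 88.21x3 + 189.28x4 subject to:
  5.62x1 + 5.11x2 + 3.42x3 + 5.68x4 ≥ 8.21   (energy)
  122.9x3 ≥ 116.2   (oxygenate mass)
  x1, x2, x3, x4 ≥ 0.
The optimal basis is {heavy naphtha, ethanol}; reformate, toluene drop out. Binding constraints: energy and oxygenate mass.
Optimal quantities: heavy naphtha = 0.9739 barrels, ethanol = 0.9455 barrels.
Total cost: 72.92·0.9739 + 88.21·0.9455 = 154.4193.

$154.42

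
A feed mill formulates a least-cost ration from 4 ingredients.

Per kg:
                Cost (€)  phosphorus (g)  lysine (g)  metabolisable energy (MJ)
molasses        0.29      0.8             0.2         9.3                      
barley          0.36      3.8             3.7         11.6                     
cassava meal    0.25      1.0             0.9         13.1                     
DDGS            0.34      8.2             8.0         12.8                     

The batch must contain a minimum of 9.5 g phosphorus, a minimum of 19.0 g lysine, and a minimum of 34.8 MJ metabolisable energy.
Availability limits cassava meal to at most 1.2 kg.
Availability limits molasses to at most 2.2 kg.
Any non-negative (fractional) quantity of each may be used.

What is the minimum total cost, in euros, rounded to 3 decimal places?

Let x1 = kg of molasses, x2 = kg of barley, x3 = kg of cassava meal, x4 = kg of DDGS.
Minimise 0.29x1 + 0.36x2 + 0.25x3 + 0.34x4 subject to:
  0.8x1 + 3.8x2 + 1x3 + 8.2x4 ≥ 9.5   (phosphorus)
  0.2x1 + 3.7x2 + 0.9x3 + 8x4 ≥ 19   (lysine)
  9.3x1 + 11.6x2 + 13.1x3 + 12.8x4 ≥ 34.8   (metabolisable energy)
  x3 ≤ 1.2
  x1 ≤ 2.2
  x1, x2, x3, x4 ≥ 0.
The minimum-cost mix takes nothing from molasses, barley — only cassava meal, DDGS. The lysine and metabolisable energy requirements are met with equality.
So cassava meal = 0.37736 kg, DDGS = 2.3325 kg.
Objective = 0.25·0.37736 + 0.34·2.3325 = 0.88739.

€0.887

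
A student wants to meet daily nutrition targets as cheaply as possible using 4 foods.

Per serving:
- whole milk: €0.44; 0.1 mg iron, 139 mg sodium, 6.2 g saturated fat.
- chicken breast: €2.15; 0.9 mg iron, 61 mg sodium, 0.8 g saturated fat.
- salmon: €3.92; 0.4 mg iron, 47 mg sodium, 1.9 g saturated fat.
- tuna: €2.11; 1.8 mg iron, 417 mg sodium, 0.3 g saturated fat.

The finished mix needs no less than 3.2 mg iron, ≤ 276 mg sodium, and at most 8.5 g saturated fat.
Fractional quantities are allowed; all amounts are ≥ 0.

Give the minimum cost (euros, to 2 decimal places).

€7.21

Let x1 = servings of whole milk, x2 = servings of chicken breast, x3 = servings of salmon, x4 = servings of tuna.
Minimise 0.44x1 + 2.15x2 + 3.92x3 + 2.11x4 subject to:
  0.1x1 + 0.9x2 + 0.4x3 + 1.8x4 ≥ 3.2   (iron)
  139x1 + 61x2 + 47x3 + 417x4 ≤ 276   (sodium)
  6.2x1 + 0.8x2 + 1.9x3 + 0.3x4 ≤ 8.5   (saturated fat)
  x1, x2, x3, x4 ≥ 0.
The minimum-cost mix takes nothing from whole milk, salmon — only chicken breast, tuna. There the iron and sodium constraints are tight.
Solving gives x2 = 3.155, x4 = 0.2004.
Cost = 2.15·3.155 + 2.11·0.2004 = 7.2061.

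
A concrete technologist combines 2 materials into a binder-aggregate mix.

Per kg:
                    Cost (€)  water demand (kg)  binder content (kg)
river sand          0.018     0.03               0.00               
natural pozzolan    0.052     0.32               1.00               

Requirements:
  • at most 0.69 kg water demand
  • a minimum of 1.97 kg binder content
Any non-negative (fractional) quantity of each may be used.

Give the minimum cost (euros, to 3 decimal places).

€0.102

Let x1 = kg of river sand, x2 = kg of natural pozzolan.
min 0.018x1 + 0.052x2 subject to:
  0.03x1 + 0.32x2 ≤ 0.69   (water demand)
  1x2 ≥ 1.97   (binder content)
  x1, x2 ≥ 0.
The cheapest feasible vertex uses only natural pozzolan; river sand is not used. The binder content requirement is met with equality.
So natural pozzolan = 1.97 kg.
Cost = 0.052·1.97 = 0.10244.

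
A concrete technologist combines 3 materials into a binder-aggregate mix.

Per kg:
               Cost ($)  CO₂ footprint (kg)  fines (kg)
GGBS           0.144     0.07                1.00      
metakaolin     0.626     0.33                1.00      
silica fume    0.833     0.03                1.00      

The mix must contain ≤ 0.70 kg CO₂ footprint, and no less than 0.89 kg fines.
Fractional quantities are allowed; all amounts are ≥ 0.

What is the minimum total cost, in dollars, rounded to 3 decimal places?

$0.128

This is a linear program. Let x1 = kg of GGBS, x2 = kg of metakaolin, x3 = kg of silica fume.
Minimize 0.144x1 + 0.626x2 + 0.833x3 s.t.:
  0.07x1 + 0.33x2 + 0.03x3 ≤ 0.7   (CO₂ footprint)
  1x1 + 1x2 + 1x3 ≥ 0.89   (fines)
  x1, x2, x3 ≥ 0.
At the optimum only GGBS is positive (metakaolin, silica fume = 0). Binding constraint: fines.
Optimal quantities: GGBS = 0.89 kg.
Cost = 0.144·0.89 = 0.12816.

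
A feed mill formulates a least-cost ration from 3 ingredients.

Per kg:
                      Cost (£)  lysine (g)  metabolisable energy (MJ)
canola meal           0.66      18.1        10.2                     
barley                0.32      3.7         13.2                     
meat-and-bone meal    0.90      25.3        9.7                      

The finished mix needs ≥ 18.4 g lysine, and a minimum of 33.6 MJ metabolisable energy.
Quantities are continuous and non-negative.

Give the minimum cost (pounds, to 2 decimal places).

Let x1 = kg of canola meal, x2 = kg of barley, x3 = kg of meat-and-bone meal.
Minimise 0.66x1 + 0.32x2 + 0.9x3 with:
  18.1x1 + 3.7x2 + 25.3x3 ≥ 18.4   (lysine)
  10.2x1 + 13.2x2 + 9.7x3 ≥ 33.6   (metabolisable energy)
  x1, x2, x3 ≥ 0.
The optimal basis is {canola meal, barley}; meat-and-bone meal drops out. Binding constraints: lysine and metabolisable energy.
Optimal quantities: canola meal = 0.5893 kg, barley = 2.09 kg.
Objective = 0.66·0.5893 + 0.32·2.09 = 1.0577.

£1.06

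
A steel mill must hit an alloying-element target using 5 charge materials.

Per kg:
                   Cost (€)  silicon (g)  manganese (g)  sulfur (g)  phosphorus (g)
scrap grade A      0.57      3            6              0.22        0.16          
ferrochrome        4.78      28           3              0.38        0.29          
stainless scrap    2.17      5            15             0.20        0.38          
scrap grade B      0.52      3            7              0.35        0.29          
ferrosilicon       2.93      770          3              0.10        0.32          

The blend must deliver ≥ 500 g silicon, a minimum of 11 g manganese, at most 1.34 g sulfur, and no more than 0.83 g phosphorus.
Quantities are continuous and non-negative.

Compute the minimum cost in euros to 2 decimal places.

€2.56

This is a linear program. Let x1 = kg of scrap grade A, x2 = kg of ferrochrome, x3 = kg of stainless scrap, x4 = kg of scrap grade B, x5 = kg of ferrosilicon.
min 0.57x1 + 4.78x2 + 2.17x3 + 0.52x4 + 2.93x5 s.t.:
  3x1 + 28x2 + 5x3 + 3x4 + 770x5 ≥ 500   (silicon)
  6x1 + 3x2 + 15x3 + 7x4 + 3x5 ≥ 11   (manganese)
  0.22x1 + 0.38x2 + 0.2x3 + 0.35x4 + 0.1x5 ≤ 1.34   (sulfur)
  0.16x1 + 0.29x2 + 0.38x3 + 0.29x4 + 0.32x5 ≤ 0.83   (phosphorus)
  x1, x2, x3, x4, x5 ≥ 0.
At the optimum only scrap grade B, ferrosilicon are positive (scrap grade A, ferrochrome, stainless scrap = 0). Binding constraints: silicon and manganese.
That vertex is x4 = 1.295, x5 = 0.6443.
Hence cost = 0.52·1.295 + 2.93·0.6443 = €2.5612.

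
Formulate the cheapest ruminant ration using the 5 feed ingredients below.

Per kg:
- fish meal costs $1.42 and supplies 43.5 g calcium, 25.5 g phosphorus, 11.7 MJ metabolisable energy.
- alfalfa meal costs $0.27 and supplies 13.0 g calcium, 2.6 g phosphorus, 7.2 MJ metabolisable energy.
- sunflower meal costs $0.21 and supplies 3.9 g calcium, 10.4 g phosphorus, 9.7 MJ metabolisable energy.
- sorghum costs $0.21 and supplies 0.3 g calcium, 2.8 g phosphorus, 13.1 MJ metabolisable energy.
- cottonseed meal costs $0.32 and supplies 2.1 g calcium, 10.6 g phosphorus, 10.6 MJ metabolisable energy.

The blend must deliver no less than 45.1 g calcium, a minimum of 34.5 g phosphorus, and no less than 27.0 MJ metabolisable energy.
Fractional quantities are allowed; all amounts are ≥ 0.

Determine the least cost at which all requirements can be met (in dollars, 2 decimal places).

$1.28

Let x1 = kg of fish meal, x2 = kg of alfalfa meal, x3 = kg of sunflower meal, x4 = kg of sorghum, x5 = kg of cottonseed meal.
Minimize 1.42x1 + 0.27x2 + 0.21x3 + 0.21x4 + 0.32x5 subject to:
  43.5x1 + 13x2 + 3.9x3 + 0.3x4 + 2.1x5 ≥ 45.1   (calcium)
  25.5x1 + 2.6x2 + 10.4x3 + 2.8x4 + 10.6x5 ≥ 34.5   (phosphorus)
  11.7x1 + 7.2x2 + 9.7x3 + 13.1x4 + 10.6x5 ≥ 27   (metabolisable energy)
  x1, x2, x3, x4, x5 ≥ 0.
The cheapest feasible vertex uses only alfalfa meal, sunflower meal; fish meal, sorghum, cottonseed meal are not used. Binding constraints: calcium and phosphorus.
That vertex is x2 = 2.675, x3 = 2.649.
Total cost: 0.27·2.675 + 0.21·2.649 = 1.2785.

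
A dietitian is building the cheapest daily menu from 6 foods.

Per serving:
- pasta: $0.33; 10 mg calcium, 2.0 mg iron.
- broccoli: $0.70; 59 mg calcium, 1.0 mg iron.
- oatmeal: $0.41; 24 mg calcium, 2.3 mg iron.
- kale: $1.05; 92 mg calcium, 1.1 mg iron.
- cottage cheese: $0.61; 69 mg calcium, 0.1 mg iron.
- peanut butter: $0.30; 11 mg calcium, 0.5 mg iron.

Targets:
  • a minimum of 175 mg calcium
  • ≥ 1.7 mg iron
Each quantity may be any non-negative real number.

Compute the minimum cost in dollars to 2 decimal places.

$1.67

Set it up as a linear program. Let x1 = servings of pasta, x2 = servings of broccoli, x3 = servings of oatmeal, x4 = servings of kale, x5 = servings of cottage cheese, x6 = servings of peanut butter.
Minimize 0.33x1 + 0.7x2 + 0.41x3 + 1.05x4 + 0.61x5 + 0.3x6 with:
  10x1 + 59x2 + 24x3 + 92x4 + 69x5 + 11x6 ≥ 175   (calcium)
  2x1 + 1x2 + 2.3x3 + 1.1x4 + 0.1x5 + 0.5x6 ≥ 1.7   (iron)
  x1, x2, x3, x4, x5, x6 ≥ 0.
The cheapest feasible vertex uses only oatmeal, cottage cheese; pasta, broccoli, kale, peanut butter are not used. There the calcium and iron constraints are tight.
Optimal quantities: oatmeal = 0.6385 servings, cottage cheese = 2.314 servings.
Cost = 0.41·0.6385 + 0.61·2.314 = 1.6733.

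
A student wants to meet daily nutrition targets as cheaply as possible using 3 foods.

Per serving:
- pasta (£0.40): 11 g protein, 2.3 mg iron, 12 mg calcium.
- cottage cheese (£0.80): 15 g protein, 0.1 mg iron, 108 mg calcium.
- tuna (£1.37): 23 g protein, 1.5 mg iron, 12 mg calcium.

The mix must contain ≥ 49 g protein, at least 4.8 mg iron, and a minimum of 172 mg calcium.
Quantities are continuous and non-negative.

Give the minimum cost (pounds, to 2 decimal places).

£2.11

This is a linear program. Let x1 = servings of pasta, x2 = servings of cottage cheese, x3 = servings of tuna.
min 0.4x1 + 0.8x2 + 1.37x3 with:
  11x1 + 15x2 + 23x3 ≥ 49   (protein)
  2.3x1 + 0.1x2 + 1.5x3 ≥ 4.8   (iron)
  12x1 + 108x2 + 12x3 ≥ 172   (calcium)
  x1, x2, x3 ≥ 0.
The cheapest feasible vertex uses only pasta, cottage cheese; tuna is not used. Binding constraints: protein and calcium.
Optimal quantities: pasta = 2.69 servings, cottage cheese = 1.294 servings.
Hence cost = 0.4·2.69 + 0.8·1.294 = £2.1112.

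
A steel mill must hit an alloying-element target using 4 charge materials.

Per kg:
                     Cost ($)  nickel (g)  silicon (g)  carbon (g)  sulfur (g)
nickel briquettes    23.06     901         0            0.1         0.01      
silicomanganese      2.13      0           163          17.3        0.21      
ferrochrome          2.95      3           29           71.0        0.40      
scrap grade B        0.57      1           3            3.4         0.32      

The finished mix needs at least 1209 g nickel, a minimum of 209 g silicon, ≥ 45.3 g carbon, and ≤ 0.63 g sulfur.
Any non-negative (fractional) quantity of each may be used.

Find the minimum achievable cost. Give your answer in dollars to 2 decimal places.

$34.52

Set it up as a linear program. Let x1 = kg of nickel briquettes, x2 = kg of silicomanganese, x3 = kg of ferrochrome, x4 = kg of scrap grade B.
Minimise 23.06x1 + 2.13x2 + 2.95x3 + 0.57x4 s.t.:
  901x1 + 3x3 + 1x4 ≥ 1209   (nickel)
  163x2 + 29x3 + 3x4 ≥ 209   (silicon)
  0.1x1 + 17.3x2 + 71x3 + 3.4x4 ≥ 45.3   (carbon)
  0.01x1 + 0.21x2 + 0.4x3 + 0.32x4 ≤ 0.63   (sulfur)
  x1, x2, x3, x4 ≥ 0.
At the optimum only nickel briquettes, silicomanganese, ferrochrome are positive (scrap grade B = 0). There the nickel, silicon, carbon constraints are tight.
Solving gives x1 = 1.341, x2 = 1.222, x3 = 0.3384.
Objective = 23.06·1.341 + 2.13·1.222 + 2.95·0.3384 = 34.5246.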